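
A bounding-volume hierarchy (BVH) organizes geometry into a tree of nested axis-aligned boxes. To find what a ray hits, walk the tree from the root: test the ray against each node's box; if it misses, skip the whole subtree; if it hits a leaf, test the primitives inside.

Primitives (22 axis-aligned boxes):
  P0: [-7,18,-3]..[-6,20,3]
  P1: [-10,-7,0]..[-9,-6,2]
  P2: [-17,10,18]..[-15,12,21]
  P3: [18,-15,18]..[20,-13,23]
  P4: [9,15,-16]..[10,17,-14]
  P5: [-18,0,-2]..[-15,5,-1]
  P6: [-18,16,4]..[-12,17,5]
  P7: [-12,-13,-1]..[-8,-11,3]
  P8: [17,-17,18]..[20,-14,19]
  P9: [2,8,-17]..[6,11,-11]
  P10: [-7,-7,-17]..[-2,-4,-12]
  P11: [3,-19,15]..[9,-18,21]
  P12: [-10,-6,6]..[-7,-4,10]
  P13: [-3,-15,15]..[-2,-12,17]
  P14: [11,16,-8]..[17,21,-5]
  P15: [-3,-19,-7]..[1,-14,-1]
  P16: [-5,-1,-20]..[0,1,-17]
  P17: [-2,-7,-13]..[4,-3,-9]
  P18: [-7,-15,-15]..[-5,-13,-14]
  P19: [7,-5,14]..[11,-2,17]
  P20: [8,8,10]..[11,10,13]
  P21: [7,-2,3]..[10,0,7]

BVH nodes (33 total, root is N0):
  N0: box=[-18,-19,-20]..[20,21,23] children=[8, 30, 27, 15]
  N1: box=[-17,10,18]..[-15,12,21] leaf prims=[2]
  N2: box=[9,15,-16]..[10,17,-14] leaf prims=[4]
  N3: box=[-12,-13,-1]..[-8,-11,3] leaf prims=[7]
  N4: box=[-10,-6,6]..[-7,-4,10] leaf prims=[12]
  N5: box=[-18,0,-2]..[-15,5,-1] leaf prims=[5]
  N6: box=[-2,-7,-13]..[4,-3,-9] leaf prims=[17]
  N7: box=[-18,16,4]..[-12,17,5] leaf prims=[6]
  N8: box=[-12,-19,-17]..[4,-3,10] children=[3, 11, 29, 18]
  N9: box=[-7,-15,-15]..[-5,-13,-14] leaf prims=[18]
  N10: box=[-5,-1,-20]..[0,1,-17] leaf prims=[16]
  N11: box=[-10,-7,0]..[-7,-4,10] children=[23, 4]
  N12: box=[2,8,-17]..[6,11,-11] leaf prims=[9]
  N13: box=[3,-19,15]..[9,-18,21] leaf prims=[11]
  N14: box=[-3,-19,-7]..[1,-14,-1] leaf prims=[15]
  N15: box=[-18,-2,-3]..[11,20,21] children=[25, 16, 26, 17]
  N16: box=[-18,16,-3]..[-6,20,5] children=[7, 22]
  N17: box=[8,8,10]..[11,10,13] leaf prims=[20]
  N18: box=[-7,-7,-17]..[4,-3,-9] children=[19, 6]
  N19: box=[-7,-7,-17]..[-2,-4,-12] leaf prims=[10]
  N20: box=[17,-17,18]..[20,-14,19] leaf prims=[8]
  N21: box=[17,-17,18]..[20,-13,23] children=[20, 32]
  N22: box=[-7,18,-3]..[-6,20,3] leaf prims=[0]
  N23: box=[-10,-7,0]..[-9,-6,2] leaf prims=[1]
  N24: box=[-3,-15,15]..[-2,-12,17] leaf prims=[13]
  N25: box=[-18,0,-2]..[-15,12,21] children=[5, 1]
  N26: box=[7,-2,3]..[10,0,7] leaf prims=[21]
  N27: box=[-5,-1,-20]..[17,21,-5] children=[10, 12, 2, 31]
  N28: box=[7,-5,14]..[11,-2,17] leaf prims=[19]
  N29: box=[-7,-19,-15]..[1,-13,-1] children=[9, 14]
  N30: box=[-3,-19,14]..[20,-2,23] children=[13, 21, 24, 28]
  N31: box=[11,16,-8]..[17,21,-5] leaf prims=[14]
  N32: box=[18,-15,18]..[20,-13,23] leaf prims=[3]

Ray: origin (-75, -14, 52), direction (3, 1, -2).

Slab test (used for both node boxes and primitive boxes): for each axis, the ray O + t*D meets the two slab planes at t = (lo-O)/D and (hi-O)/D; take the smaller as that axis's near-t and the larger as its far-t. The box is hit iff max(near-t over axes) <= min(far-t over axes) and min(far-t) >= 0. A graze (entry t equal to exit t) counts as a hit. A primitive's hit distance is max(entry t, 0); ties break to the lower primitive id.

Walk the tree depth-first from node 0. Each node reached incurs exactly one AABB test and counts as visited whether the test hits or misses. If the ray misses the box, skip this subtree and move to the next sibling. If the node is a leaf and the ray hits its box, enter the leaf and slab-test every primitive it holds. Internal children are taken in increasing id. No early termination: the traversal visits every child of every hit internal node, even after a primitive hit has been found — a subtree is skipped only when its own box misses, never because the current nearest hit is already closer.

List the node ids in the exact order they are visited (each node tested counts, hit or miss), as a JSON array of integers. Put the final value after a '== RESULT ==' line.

Walk:
N0 x:[19,95/3] y:[-5,35] z:[29/2,36] -> hit [19,95/3], descend [8, 15, 27, 30]
  N8 x:[21,79/3] y:[-5,11] z:[21,69/2] -> miss, prune
  N15 x:[19,86/3] y:[12,34] z:[31/2,55/2] -> hit [19,55/2], descend [16, 17, 25, 26]
    N16 x:[19,23] y:[30,34] z:[47/2,55/2] -> miss, prune
    N17 x:[83/3,86/3] y:[22,24] z:[39/2,21] -> miss, prune
    N25 x:[19,20] y:[14,26] z:[31/2,27] -> hit [19,20], descend [1, 5]
      N1 x:[58/3,20] y:[24,26] z:[31/2,17] -> miss, prune
      N5 x:[19,20] y:[14,19] z:[53/2,27] -> miss, prune
    N26 x:[82/3,85/3] y:[12,14] z:[45/2,49/2] -> miss, prune
  N27 x:[70/3,92/3] y:[13,35] z:[57/2,36] -> hit [57/2,92/3], descend [2, 10, 12, 31]
    N2 x:[28,85/3] y:[29,31] z:[33,34] -> miss, prune
    N10 x:[70/3,25] y:[13,15] z:[69/2,36] -> miss, prune
    N12 x:[77/3,27] y:[22,25] z:[63/2,69/2] -> miss, prune
    N31 x:[86/3,92/3] y:[30,35] z:[57/2,30] -> hit [30,30] leaf, test {P14@t=30}
  N30 x:[24,95/3] y:[-5,12] z:[29/2,19] -> miss, prune

Summary -> nodes [0, 8, 15, 16, 17, 25, 1, 5, 26, 27, 2, 10, 12, 31, 30]; box-tests=15; leaf-entries=1; first=P14

== RESULT ==
[0, 8, 15, 16, 17, 25, 1, 5, 26, 27, 2, 10, 12, 31, 30]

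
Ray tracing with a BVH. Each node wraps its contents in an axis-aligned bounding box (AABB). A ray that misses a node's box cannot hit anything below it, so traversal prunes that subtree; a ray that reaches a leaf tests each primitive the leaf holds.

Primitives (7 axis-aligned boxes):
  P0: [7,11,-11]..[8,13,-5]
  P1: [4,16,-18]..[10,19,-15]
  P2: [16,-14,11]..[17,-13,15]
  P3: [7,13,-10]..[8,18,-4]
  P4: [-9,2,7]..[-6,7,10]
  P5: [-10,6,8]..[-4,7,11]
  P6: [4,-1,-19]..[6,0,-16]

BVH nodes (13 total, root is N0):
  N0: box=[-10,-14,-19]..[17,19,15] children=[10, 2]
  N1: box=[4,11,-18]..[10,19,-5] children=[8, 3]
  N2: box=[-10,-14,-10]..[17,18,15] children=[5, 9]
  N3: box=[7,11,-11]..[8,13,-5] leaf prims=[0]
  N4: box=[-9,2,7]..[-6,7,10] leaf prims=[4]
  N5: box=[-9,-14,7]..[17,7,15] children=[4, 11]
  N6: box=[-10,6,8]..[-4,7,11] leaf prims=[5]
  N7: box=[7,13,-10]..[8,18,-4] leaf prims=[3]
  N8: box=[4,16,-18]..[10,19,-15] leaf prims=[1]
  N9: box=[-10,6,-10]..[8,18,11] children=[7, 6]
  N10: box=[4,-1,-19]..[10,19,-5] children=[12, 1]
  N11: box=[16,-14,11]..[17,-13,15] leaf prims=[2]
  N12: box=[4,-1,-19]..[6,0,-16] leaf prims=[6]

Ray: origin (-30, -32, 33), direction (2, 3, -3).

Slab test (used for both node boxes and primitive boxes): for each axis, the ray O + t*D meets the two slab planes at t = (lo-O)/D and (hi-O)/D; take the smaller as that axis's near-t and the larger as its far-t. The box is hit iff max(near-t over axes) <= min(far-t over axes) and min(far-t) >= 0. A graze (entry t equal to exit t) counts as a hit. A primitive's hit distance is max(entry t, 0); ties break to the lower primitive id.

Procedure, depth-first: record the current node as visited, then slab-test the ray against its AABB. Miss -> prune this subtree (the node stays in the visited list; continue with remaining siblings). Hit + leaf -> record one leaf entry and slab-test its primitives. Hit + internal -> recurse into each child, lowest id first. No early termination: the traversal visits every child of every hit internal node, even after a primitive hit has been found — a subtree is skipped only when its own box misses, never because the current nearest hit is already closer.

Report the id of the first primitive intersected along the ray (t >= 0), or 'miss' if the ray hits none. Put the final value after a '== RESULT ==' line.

Traverse from the root:
N0 x:[10,47/2] y:[6,17] z:[6,52/3] -> hit [10,17], descend [2, 10]
  N2 x:[10,47/2] y:[6,50/3] z:[6,43/3] -> hit [10,43/3], descend [5, 9]
    N5 x:[21/2,47/2] y:[6,13] z:[6,26/3] -> miss, prune
    N9 x:[10,19] y:[38/3,50/3] z:[22/3,43/3] -> hit [38/3,43/3], descend [6, 7]
      N6 x:[10,13] y:[38/3,13] z:[22/3,25/3] -> miss, prune
      N7 x:[37/2,19] y:[15,50/3] z:[37/3,43/3] -> miss, prune
  N10 x:[17,20] y:[31/3,17] z:[38/3,52/3] -> hit [17,17], descend [1, 12]
    N1 x:[17,20] y:[43/3,17] z:[38/3,17] -> hit [17,17], descend [3, 8]
      N3 x:[37/2,19] y:[43/3,15] z:[38/3,44/3] -> miss, prune
      N8 x:[17,20] y:[16,17] z:[16,17] -> hit [17,17] leaf, test {P1@t=17}
    N12 x:[17,18] y:[31/3,32/3] z:[49/3,52/3] -> miss, prune

11 AABB tests over nodes [0, 2, 5, 9, 6, 7, 10, 1, 3, 8, 12]; 1 leaf entered; closest P1.

== RESULT ==
1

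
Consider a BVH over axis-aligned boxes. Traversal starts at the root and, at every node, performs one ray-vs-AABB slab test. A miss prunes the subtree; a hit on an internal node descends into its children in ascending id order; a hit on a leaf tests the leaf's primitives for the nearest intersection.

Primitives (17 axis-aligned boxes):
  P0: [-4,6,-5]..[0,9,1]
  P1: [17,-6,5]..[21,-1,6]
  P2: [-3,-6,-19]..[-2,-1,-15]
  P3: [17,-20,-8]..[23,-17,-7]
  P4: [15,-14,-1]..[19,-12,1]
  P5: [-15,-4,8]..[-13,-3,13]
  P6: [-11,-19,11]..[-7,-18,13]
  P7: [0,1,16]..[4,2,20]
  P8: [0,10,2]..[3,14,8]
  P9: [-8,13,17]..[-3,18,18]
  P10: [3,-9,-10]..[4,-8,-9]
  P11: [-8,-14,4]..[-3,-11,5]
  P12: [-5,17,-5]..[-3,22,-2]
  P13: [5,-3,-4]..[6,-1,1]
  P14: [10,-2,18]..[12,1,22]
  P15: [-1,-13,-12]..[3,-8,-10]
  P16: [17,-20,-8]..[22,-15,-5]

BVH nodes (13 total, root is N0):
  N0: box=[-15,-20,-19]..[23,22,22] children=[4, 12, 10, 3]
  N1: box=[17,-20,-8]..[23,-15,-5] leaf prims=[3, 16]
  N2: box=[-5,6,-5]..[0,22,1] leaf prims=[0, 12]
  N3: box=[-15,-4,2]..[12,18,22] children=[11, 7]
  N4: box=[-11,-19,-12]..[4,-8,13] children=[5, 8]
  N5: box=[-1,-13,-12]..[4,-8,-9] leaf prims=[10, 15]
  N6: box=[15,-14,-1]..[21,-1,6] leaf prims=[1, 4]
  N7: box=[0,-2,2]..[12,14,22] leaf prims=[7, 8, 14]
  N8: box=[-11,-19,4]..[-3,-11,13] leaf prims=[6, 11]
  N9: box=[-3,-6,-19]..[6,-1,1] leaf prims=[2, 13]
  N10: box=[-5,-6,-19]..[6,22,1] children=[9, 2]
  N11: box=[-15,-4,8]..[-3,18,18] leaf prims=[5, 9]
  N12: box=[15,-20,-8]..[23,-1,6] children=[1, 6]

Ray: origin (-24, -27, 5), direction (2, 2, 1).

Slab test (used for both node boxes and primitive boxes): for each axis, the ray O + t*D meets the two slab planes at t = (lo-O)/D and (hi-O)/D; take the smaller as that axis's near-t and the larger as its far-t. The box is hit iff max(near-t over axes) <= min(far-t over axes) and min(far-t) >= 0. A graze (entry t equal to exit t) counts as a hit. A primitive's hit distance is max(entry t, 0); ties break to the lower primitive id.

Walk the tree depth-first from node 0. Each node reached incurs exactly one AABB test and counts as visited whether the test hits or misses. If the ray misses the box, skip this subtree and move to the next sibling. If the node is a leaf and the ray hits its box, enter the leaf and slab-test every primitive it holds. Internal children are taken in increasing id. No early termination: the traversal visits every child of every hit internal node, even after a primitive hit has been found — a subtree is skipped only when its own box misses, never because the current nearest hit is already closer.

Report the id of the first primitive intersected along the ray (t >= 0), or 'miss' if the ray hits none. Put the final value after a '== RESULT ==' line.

Walk:
N0 x:[9/2,47/2] y:[7/2,49/2] z:[-24,17] -> hit [9/2,17], descend [3, 4, 10, 12]
  N3 x:[9/2,18] y:[23/2,45/2] z:[-3,17] -> hit [23/2,17], descend [7, 11]
    N7 x:[12,18] y:[25/2,41/2] z:[-3,17] -> hit [25/2,17] leaf, test {P7@t=14, P8(miss), P14(miss)}
    N11 x:[9/2,21/2] y:[23/2,45/2] z:[3,13] -> miss, prune
  N4 x:[13/2,14] y:[4,19/2] z:[-17,8] -> hit [13/2,8], descend [5, 8]
    N5 x:[23/2,14] y:[7,19/2] z:[-17,-14] -> miss, prune
    N8 x:[13/2,21/2] y:[4,8] z:[-1,8] -> hit [13/2,8] leaf, test {P6(miss), P11(miss)}
  N10 x:[19/2,15] y:[21/2,49/2] z:[-24,-4] -> miss, prune
  N12 x:[39/2,47/2] y:[7/2,13] z:[-13,1] -> miss, prune

9 AABB tests over nodes [0, 3, 7, 11, 4, 5, 8, 10, 12]; 2 leaves entered; closest P7.

== RESULT ==
7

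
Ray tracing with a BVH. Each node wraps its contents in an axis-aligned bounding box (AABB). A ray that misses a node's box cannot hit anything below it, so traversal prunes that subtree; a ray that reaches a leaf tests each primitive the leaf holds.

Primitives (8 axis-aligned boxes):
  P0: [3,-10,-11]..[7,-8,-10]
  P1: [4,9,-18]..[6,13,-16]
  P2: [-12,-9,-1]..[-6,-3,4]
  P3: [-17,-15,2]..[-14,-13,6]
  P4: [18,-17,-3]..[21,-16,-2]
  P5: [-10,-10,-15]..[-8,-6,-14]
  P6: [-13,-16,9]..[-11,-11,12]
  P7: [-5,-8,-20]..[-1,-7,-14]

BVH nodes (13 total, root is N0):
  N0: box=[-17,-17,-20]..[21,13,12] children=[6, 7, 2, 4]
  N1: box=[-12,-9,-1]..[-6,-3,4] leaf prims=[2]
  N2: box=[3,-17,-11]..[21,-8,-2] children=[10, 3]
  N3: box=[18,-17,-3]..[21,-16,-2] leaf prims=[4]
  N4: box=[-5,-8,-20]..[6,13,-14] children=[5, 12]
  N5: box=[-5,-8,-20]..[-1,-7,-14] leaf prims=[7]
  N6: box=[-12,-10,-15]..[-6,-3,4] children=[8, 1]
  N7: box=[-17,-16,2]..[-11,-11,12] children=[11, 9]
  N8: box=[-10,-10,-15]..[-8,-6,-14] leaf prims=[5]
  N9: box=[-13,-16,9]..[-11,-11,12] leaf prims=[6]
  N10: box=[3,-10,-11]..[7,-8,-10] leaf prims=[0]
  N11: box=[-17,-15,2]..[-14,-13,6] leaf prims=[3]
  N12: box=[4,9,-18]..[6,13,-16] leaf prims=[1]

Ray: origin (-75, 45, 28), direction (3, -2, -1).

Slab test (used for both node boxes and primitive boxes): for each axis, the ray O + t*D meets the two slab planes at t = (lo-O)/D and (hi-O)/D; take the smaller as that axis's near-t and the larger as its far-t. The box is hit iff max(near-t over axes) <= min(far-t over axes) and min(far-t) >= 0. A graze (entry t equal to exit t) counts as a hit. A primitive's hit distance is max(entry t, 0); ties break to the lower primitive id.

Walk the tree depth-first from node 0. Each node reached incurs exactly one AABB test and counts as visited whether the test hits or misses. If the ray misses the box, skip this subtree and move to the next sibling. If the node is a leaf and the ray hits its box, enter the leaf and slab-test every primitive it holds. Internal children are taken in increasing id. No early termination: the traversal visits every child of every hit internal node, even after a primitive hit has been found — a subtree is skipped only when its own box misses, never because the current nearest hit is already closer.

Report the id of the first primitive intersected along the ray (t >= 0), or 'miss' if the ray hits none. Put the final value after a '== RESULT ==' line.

Traverse from the root:
N0 x:[58/3,32] y:[16,31] z:[16,48] -> hit [58/3,31], descend [2, 4, 6, 7]
  N2 x:[26,32] y:[53/2,31] z:[30,39] -> hit [30,31], descend [3, 10]
    N3 x:[31,32] y:[61/2,31] z:[30,31] -> hit [31,31] leaf, test {P4@t=31}
    N10 x:[26,82/3] y:[53/2,55/2] z:[38,39] -> miss, prune
  N4 x:[70/3,27] y:[16,53/2] z:[42,48] -> miss, prune
  N6 x:[21,23] y:[24,55/2] z:[24,43] -> miss, prune
  N7 x:[58/3,64/3] y:[28,61/2] z:[16,26] -> miss, prune

Visited [0, 2, 3, 10, 4, 6, 7]. Tests: 7 box, 1 leaf. Nearest: P4.

== RESULT ==
4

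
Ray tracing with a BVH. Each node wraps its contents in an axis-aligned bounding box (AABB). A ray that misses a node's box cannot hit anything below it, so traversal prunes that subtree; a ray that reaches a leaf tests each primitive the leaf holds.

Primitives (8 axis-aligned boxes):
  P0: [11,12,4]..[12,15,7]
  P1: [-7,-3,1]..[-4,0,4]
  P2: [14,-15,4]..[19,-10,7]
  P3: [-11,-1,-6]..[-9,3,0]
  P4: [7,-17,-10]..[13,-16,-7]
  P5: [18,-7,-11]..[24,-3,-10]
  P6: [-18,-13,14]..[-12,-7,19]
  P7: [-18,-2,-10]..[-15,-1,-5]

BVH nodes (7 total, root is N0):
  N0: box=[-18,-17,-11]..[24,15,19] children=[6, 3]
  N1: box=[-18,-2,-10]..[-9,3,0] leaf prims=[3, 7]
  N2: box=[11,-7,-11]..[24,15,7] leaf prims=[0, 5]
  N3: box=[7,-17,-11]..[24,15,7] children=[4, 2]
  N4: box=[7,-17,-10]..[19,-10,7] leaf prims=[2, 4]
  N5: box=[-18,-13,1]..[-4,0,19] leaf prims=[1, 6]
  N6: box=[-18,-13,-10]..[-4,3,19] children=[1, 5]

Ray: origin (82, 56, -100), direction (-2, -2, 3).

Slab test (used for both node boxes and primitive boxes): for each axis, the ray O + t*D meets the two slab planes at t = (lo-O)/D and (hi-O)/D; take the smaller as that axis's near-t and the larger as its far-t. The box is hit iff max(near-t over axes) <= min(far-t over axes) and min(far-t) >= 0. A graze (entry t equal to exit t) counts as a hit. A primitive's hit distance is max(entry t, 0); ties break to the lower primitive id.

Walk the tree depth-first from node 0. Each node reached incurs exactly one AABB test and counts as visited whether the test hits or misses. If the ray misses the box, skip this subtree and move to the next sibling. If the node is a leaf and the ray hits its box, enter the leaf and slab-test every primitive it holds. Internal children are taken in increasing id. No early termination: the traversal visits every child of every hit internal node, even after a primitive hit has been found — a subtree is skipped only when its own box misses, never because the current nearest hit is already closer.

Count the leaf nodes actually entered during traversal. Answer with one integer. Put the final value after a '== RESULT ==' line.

Walk:
N0 x:[29,50] y:[41/2,73/2] z:[89/3,119/3] -> hit [89/3,73/2], descend [3, 6]
  N3 x:[29,75/2] y:[41/2,73/2] z:[89/3,107/3] -> hit [89/3,107/3], descend [2, 4]
    N2 x:[29,71/2] y:[41/2,63/2] z:[89/3,107/3] -> hit [89/3,63/2] leaf, test {P0(miss), P5@t=89/3}
    N4 x:[63/2,75/2] y:[33,73/2] z:[30,107/3] -> hit [33,107/3] leaf, test {P2(miss), P4(miss)}
  N6 x:[43,50] y:[53/2,69/2] z:[30,119/3] -> miss, prune

order=[0, 3, 2, 4, 6]  |boxes|=5  |leaves|=2  hit=P5

== RESULT ==
2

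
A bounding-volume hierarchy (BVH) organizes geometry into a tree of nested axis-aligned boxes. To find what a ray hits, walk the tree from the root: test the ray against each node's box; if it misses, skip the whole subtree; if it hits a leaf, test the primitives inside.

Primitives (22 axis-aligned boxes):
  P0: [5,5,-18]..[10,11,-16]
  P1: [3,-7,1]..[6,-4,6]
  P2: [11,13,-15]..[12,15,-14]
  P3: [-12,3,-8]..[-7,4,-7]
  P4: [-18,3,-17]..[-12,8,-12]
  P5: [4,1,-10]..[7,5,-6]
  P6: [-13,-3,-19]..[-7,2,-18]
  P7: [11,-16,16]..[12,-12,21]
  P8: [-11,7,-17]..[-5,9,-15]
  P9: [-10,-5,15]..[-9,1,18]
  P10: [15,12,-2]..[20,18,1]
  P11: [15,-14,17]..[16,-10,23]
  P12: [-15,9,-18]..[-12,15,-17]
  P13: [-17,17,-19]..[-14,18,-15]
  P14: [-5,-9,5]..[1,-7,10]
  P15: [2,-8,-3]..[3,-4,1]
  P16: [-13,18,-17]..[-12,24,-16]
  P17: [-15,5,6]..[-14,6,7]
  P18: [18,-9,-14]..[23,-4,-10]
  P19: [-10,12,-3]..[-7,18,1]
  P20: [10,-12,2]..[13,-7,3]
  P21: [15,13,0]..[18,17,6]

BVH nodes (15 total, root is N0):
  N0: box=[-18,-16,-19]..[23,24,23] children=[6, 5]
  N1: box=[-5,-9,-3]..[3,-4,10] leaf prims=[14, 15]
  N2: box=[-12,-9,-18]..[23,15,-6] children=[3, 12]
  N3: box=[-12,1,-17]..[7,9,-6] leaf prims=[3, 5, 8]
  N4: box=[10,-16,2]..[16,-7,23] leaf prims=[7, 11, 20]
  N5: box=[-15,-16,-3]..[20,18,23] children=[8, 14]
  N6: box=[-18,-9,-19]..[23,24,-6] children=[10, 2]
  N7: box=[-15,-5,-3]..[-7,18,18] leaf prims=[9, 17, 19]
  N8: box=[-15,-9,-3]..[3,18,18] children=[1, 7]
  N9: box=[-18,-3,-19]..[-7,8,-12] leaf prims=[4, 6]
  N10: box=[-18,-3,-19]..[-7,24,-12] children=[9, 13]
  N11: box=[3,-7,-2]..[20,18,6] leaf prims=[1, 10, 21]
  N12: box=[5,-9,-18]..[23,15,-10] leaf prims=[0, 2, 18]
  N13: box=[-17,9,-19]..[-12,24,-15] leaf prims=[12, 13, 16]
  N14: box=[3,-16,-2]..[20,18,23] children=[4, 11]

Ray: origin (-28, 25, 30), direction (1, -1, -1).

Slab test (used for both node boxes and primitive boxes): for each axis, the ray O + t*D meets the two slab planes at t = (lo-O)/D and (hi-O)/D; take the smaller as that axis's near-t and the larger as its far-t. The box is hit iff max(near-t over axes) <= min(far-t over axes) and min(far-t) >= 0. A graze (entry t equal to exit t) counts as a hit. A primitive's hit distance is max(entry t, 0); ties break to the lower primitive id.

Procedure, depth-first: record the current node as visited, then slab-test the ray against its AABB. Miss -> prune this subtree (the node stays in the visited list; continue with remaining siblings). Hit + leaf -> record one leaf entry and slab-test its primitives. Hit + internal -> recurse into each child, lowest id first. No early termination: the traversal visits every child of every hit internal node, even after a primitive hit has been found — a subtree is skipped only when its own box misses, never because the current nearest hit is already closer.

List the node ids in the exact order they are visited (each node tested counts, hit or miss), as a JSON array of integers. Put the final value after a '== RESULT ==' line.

Walk:
N0 x:[10,51] y:[1,41] z:[7,49] -> hit [10,41], descend [5, 6]
  N5 x:[13,48] y:[7,41] z:[7,33] -> hit [13,33], descend [8, 14]
    N8 x:[13,31] y:[7,34] z:[12,33] -> hit [13,31], descend [1, 7]
      N1 x:[23,31] y:[29,34] z:[20,33] -> hit [29,31] leaf, test {P14(miss), P15@t=30}
      N7 x:[13,21] y:[7,30] z:[12,33] -> hit [13,21] leaf, test {P9(miss), P17(miss), P19(miss)}
    N14 x:[31,48] y:[7,41] z:[7,32] -> hit [31,32], descend [4, 11]
      N4 x:[38,44] y:[32,41] z:[7,28] -> miss, prune
      N11 x:[31,48] y:[7,32] z:[24,32] -> hit [31,32] leaf, test {P1(miss), P10(miss), P21(miss)}
  N6 x:[10,51] y:[1,34] z:[36,49] -> miss, prune

order=[0, 5, 8, 1, 7, 14, 4, 11, 6]  |boxes|=9  |leaves|=3  hit=P15

== RESULT ==
[0, 5, 8, 1, 7, 14, 4, 11, 6]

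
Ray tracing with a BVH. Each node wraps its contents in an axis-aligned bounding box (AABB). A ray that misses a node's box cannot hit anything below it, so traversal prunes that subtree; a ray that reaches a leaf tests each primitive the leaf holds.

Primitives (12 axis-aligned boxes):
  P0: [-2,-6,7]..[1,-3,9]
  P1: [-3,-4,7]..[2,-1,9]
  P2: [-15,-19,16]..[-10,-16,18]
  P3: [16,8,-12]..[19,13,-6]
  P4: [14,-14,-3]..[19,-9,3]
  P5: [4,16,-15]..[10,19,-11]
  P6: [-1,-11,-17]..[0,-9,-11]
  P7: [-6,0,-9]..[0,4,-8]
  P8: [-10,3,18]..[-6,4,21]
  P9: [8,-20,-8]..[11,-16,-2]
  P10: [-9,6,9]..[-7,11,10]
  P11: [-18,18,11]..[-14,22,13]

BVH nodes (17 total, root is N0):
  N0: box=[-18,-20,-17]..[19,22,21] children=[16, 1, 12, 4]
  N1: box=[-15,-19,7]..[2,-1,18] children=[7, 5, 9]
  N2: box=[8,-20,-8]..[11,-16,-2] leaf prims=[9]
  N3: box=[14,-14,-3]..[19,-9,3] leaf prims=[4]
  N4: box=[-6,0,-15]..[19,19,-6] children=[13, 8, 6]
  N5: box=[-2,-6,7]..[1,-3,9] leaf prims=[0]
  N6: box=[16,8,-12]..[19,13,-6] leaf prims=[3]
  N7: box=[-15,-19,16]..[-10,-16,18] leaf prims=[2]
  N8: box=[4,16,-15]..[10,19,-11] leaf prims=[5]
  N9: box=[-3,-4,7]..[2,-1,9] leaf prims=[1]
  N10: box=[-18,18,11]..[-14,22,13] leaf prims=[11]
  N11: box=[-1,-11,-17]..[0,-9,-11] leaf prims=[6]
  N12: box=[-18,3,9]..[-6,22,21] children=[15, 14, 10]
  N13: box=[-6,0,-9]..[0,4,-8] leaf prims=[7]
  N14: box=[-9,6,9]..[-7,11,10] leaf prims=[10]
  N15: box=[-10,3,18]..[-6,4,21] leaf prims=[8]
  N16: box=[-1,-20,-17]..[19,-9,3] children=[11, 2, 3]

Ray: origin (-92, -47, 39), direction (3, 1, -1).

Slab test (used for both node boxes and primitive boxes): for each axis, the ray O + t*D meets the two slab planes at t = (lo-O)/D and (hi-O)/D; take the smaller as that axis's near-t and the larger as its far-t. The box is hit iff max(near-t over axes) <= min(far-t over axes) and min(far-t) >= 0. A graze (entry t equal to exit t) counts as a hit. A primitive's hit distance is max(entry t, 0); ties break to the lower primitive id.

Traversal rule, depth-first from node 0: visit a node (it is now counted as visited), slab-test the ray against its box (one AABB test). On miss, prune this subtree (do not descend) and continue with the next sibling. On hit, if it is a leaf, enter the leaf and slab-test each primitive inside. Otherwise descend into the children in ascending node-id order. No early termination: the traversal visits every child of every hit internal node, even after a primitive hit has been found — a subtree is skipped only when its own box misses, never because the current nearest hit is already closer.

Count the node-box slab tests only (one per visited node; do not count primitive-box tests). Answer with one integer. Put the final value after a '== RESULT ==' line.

Traverse from the root:
N0 x:[74/3,37] y:[27,69] z:[18,56] -> hit [27,37], descend [1, 4, 12, 16]
  N1 x:[77/3,94/3] y:[28,46] z:[21,32] -> hit [28,94/3], descend [5, 7, 9]
    N5 x:[30,31] y:[41,44] z:[30,32] -> miss, prune
    N7 x:[77/3,82/3] y:[28,31] z:[21,23] -> miss, prune
    N9 x:[89/3,94/3] y:[43,46] z:[30,32] -> miss, prune
  N4 x:[86/3,37] y:[47,66] z:[45,54] -> miss, prune
  N12 x:[74/3,86/3] y:[50,69] z:[18,30] -> miss, prune
  N16 x:[91/3,37] y:[27,38] z:[36,56] -> hit [36,37], descend [2, 3, 11]
    N2 x:[100/3,103/3] y:[27,31] z:[41,47] -> miss, prune
    N3 x:[106/3,37] y:[33,38] z:[36,42] -> hit [36,37] leaf, test {P4@t=36}
    N11 x:[91/3,92/3] y:[36,38] z:[50,56] -> miss, prune

11 AABB tests over nodes [0, 1, 5, 7, 9, 4, 12, 16, 2, 3, 11]; 1 leaf entered; closest P4.

== RESULT ==
11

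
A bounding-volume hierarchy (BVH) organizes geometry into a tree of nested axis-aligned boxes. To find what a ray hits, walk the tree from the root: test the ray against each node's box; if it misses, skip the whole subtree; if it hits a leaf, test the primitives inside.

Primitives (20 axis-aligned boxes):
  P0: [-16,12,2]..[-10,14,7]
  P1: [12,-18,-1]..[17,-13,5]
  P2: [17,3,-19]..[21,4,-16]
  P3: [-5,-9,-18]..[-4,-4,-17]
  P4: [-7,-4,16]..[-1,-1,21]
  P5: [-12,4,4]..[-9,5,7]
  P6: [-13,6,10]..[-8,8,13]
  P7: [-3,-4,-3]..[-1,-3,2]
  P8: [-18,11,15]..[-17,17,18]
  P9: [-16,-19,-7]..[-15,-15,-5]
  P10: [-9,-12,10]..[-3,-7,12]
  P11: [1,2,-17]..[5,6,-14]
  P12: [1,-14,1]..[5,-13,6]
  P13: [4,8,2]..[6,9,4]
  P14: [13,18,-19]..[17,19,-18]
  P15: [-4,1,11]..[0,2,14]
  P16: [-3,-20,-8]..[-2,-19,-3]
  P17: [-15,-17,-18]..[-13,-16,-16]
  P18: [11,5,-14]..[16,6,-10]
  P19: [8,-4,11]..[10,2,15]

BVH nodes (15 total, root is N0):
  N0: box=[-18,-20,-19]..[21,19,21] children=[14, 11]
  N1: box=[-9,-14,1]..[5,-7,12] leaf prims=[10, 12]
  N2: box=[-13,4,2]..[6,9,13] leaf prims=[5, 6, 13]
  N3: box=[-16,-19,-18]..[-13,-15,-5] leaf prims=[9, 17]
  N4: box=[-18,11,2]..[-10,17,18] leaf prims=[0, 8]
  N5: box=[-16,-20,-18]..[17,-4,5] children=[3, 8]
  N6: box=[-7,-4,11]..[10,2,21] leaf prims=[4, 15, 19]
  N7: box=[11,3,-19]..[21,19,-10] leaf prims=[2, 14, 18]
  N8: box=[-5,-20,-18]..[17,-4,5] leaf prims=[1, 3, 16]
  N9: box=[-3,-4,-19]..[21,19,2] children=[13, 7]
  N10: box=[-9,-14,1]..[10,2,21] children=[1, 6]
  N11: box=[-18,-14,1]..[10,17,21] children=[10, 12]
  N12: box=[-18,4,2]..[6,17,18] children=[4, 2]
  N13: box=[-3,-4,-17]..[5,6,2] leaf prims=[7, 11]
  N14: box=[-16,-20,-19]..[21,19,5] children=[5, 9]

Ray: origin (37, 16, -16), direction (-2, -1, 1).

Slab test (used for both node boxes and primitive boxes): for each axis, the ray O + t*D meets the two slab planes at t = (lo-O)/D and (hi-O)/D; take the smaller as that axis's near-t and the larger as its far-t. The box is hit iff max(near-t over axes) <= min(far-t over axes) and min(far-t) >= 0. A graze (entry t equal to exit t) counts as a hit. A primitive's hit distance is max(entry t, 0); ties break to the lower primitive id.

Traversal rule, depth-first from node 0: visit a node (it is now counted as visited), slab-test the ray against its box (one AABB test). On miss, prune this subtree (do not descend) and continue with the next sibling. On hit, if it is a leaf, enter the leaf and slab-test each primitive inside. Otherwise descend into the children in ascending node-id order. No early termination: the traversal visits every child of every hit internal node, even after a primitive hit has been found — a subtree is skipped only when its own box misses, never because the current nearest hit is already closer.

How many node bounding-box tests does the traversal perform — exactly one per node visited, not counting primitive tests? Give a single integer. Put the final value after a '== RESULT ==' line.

Traverse from the root:
N0 x:[8,55/2] y:[-3,36] z:[-3,37] -> hit [8,55/2], descend [11, 14]
  N11 x:[27/2,55/2] y:[-1,30] z:[17,37] -> hit [17,55/2], descend [10, 12]
    N10 x:[27/2,23] y:[14,30] z:[17,37] -> hit [17,23], descend [1, 6]
      N1 x:[16,23] y:[23,30] z:[17,28] -> hit [23,23] leaf, test {P10(miss), P12(miss)}
      N6 x:[27/2,22] y:[14,20] z:[27,37] -> miss, prune
    N12 x:[31/2,55/2] y:[-1,12] z:[18,34] -> miss, prune
  N14 x:[8,53/2] y:[-3,36] z:[-3,21] -> hit [8,21], descend [5, 9]
    N5 x:[10,53/2] y:[20,36] z:[-2,21] -> hit [20,21], descend [3, 8]
      N3 x:[25,53/2] y:[31,35] z:[-2,11] -> miss, prune
      N8 x:[10,21] y:[20,36] z:[-2,21] -> hit [20,21] leaf, test {P1(miss), P3(miss), P16(miss)}
    N9 x:[8,20] y:[-3,20] z:[-3,18] -> hit [8,18], descend [7, 13]
      N7 x:[8,13] y:[-3,13] z:[-3,6] -> miss, prune
      N13 x:[16,20] y:[10,20] z:[-1,18] -> hit [16,18] leaf, test {P7(miss), P11(miss)}

Visited [0, 11, 10, 1, 6, 12, 14, 5, 3, 8, 9, 7, 13]. Tests: 13 box, 3 leaf. Nearest: miss.

== RESULT ==
13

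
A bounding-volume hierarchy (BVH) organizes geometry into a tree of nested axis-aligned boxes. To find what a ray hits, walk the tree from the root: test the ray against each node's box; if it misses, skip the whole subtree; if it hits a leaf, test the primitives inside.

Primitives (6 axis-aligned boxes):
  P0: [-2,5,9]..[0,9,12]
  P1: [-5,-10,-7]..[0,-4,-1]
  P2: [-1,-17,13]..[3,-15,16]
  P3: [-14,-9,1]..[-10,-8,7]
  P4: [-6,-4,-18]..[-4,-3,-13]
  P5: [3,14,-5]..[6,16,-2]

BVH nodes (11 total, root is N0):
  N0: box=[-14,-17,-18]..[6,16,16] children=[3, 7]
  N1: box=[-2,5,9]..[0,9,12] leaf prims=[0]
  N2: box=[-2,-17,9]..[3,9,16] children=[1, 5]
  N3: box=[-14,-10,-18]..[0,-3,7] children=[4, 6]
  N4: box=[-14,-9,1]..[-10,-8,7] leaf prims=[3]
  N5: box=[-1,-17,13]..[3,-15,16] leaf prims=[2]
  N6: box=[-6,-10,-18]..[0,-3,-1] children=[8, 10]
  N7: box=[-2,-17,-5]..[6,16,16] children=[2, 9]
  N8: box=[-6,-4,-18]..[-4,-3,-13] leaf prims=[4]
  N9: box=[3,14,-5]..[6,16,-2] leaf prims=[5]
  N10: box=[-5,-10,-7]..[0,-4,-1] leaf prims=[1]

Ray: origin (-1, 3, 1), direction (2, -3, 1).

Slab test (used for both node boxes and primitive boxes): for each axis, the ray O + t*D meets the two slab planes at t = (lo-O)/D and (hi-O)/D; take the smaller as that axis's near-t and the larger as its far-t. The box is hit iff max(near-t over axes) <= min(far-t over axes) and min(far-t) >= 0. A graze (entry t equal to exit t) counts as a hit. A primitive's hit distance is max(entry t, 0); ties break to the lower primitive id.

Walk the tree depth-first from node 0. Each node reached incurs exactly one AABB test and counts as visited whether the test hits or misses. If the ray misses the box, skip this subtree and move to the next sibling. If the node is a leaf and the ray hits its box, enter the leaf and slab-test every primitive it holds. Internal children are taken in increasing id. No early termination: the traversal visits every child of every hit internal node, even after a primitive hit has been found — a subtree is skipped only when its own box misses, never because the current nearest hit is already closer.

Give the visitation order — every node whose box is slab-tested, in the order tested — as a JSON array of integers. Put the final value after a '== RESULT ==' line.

Traverse from the root:
N0 x:[-13/2,7/2] y:[-13/3,20/3] z:[-19,15] -> hit [-13/3,7/2], descend [3, 7]
  N3 x:[-13/2,1/2] y:[2,13/3] z:[-19,6] -> miss, prune
  N7 x:[-1/2,7/2] y:[-13/3,20/3] z:[-6,15] -> hit [-1/2,7/2], descend [2, 9]
    N2 x:[-1/2,2] y:[-2,20/3] z:[8,15] -> miss, prune
    N9 x:[2,7/2] y:[-13/3,-11/3] z:[-6,-3] -> miss, prune

order=[0, 3, 7, 2, 9]  |boxes|=5  |leaves|=0  hit=miss

== RESULT ==
[0, 3, 7, 2, 9]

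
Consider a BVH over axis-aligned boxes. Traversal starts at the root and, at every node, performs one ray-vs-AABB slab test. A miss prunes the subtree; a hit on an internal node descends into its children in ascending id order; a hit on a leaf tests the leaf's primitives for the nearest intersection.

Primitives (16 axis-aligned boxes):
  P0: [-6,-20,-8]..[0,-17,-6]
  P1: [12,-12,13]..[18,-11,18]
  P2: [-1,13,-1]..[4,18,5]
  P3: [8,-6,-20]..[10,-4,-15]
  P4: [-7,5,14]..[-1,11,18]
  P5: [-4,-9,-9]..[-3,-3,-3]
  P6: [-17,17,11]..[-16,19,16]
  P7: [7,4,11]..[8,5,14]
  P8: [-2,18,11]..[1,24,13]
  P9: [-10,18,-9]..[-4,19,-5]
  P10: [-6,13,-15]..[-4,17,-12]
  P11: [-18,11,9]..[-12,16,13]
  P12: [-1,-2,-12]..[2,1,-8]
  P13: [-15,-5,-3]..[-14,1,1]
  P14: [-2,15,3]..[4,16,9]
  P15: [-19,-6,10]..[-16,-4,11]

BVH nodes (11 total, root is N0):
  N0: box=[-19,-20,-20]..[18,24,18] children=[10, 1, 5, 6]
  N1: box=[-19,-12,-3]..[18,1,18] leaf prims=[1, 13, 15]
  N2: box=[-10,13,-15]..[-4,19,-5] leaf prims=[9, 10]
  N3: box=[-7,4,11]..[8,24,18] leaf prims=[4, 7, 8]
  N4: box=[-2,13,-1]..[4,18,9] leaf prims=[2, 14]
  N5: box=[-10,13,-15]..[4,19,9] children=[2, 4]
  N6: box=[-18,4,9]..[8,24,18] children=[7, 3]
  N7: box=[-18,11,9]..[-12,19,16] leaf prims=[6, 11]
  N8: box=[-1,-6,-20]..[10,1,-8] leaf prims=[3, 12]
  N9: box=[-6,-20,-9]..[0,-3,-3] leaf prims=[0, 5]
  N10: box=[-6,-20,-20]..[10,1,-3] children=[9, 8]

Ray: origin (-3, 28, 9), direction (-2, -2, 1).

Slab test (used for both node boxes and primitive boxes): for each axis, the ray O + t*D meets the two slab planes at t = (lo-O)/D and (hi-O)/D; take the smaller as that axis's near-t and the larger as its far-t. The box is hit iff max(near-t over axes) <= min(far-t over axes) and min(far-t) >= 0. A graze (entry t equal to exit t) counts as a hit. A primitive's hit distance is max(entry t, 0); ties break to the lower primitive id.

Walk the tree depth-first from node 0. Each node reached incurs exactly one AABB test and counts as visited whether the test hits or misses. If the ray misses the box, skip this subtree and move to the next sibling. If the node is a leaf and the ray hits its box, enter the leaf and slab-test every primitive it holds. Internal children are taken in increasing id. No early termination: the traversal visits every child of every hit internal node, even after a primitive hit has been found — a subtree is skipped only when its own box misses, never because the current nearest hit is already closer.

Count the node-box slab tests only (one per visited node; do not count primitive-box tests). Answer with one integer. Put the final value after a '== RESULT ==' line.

Walk:
N0 x:[-21/2,8] y:[2,24] z:[-29,9] -> hit [2,8], descend [1, 5, 6, 10]
  N1 x:[-21/2,8] y:[27/2,20] z:[-12,9] -> miss, prune
  N5 x:[-7/2,7/2] y:[9/2,15/2] z:[-24,0] -> miss, prune
  N6 x:[-11/2,15/2] y:[2,12] z:[0,9] -> hit [2,15/2], descend [3, 7]
    N3 x:[-11/2,2] y:[2,12] z:[2,9] -> hit [2,2] leaf, test {P4(miss), P7(miss), P8(miss)}
    N7 x:[9/2,15/2] y:[9/2,17/2] z:[0,7] -> hit [9/2,7] leaf, test {P6(miss), P11(miss)}
  N10 x:[-13/2,3/2] y:[27/2,24] z:[-29,-12] -> miss, prune

7 AABB tests over nodes [0, 1, 5, 6, 3, 7, 10]; 2 leaves entered; closest miss.

== RESULT ==
7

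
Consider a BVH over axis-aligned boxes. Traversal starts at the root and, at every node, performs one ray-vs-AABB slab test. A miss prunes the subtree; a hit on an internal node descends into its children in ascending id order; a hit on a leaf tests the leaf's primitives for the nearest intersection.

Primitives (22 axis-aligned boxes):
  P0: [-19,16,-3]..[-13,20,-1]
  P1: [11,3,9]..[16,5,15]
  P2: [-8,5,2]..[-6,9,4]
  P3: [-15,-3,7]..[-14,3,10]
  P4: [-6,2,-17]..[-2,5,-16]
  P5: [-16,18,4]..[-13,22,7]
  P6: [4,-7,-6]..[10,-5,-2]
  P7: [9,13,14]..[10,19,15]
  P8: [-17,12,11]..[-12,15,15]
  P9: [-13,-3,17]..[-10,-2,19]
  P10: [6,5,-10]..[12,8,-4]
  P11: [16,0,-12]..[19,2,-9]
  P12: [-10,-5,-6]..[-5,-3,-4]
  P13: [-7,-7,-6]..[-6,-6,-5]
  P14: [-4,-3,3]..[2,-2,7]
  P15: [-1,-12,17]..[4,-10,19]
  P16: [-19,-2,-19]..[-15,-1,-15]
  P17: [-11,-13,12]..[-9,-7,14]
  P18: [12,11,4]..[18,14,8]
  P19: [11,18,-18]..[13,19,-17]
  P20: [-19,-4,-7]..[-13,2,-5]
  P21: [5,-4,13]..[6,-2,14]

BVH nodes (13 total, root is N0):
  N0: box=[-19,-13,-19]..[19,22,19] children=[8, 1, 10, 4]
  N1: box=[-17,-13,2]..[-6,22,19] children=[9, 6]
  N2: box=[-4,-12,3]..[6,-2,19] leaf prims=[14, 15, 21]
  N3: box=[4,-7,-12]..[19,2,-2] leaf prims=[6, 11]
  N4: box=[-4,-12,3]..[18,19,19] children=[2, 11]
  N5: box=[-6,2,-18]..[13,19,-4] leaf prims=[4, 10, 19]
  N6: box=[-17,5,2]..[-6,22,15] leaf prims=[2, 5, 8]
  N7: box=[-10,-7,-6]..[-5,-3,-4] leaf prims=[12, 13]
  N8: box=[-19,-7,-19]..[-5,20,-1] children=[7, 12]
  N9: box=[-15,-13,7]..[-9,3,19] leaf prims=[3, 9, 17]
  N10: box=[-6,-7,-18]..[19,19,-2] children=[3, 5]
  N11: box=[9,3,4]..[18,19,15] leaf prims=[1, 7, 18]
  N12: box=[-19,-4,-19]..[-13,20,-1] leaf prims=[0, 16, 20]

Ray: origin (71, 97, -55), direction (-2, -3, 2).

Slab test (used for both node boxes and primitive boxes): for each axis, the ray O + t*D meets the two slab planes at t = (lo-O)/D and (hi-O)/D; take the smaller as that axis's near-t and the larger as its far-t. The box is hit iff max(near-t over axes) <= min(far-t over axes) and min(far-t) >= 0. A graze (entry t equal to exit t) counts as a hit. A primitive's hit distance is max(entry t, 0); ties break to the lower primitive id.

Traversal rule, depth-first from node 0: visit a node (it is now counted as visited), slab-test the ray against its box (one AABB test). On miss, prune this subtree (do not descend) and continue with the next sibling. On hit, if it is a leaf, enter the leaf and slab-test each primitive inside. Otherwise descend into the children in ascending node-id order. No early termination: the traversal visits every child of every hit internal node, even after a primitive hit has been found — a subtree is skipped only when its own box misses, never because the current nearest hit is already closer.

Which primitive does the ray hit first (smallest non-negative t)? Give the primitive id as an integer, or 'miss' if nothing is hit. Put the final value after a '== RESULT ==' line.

Walk:
N0 x:[26,45] y:[25,110/3] z:[18,37] -> hit [26,110/3], descend [1, 4, 8, 10]
  N1 x:[77/2,44] y:[25,110/3] z:[57/2,37] -> miss, prune
  N4 x:[53/2,75/2] y:[26,109/3] z:[29,37] -> hit [29,109/3], descend [2, 11]
    N2 x:[65/2,75/2] y:[33,109/3] z:[29,37] -> hit [33,109/3] leaf, test {P14(miss), P15@t=36, P21(miss)}
    N11 x:[53/2,31] y:[26,94/3] z:[59/2,35] -> hit [59/2,31] leaf, test {P1(miss), P7(miss), P18(miss)}
  N8 x:[38,45] y:[77/3,104/3] z:[18,27] -> miss, prune
  N10 x:[26,77/2] y:[26,104/3] z:[37/2,53/2] -> hit [26,53/2], descend [3, 5]
    N3 x:[26,67/2] y:[95/3,104/3] z:[43/2,53/2] -> miss, prune
    N5 x:[29,77/2] y:[26,95/3] z:[37/2,51/2] -> miss, prune

9 AABB tests over nodes [0, 1, 4, 2, 11, 8, 10, 3, 5]; 2 leaves entered; closest P15.

== RESULT ==
15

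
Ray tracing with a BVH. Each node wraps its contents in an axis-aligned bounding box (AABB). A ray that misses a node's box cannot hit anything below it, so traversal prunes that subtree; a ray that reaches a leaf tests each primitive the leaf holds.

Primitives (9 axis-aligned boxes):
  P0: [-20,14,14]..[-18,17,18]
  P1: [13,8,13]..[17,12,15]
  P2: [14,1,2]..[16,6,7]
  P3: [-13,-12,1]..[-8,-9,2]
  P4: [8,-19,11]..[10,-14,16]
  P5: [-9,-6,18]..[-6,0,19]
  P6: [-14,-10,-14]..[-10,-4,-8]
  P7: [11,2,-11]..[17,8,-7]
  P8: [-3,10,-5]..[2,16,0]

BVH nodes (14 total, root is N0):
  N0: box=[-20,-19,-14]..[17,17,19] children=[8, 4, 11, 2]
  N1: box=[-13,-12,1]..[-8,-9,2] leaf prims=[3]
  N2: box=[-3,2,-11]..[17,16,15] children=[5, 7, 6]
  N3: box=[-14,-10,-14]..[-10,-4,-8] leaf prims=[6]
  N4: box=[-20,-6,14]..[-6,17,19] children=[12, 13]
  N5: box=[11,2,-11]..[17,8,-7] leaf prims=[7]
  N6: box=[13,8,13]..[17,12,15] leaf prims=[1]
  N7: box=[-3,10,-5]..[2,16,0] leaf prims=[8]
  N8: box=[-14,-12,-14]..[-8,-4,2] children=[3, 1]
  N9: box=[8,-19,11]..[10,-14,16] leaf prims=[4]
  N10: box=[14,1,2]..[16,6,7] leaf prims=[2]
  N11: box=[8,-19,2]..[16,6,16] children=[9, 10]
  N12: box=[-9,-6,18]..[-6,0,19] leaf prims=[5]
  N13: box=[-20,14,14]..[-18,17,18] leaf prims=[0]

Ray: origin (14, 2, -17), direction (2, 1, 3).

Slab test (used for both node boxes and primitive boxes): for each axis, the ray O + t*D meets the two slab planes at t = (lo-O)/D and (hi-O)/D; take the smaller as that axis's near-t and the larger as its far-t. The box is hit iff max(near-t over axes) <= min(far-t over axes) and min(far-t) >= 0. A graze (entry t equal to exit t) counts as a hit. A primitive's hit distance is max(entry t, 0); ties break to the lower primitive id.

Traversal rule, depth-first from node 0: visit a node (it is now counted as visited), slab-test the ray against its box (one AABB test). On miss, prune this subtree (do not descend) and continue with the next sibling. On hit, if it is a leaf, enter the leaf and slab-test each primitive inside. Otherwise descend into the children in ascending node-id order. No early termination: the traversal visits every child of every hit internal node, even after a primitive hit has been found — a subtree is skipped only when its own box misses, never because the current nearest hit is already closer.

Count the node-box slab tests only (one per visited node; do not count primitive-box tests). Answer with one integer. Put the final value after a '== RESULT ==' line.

Trace the traversal:
N0 x:[-17,3/2] y:[-21,15] z:[1,12] -> hit [1,3/2], descend [2, 4, 8, 11]
  N2 x:[-17/2,3/2] y:[0,14] z:[2,32/3] -> miss, prune
  N4 x:[-17,-10] y:[-8,15] z:[31/3,12] -> miss, prune
  N8 x:[-14,-11] y:[-14,-6] z:[1,19/3] -> miss, prune
  N11 x:[-3,1] y:[-21,4] z:[19/3,11] -> miss, prune

5 AABB tests over nodes [0, 2, 4, 8, 11]; 0 leaves entered; closest miss.

== RESULT ==
5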